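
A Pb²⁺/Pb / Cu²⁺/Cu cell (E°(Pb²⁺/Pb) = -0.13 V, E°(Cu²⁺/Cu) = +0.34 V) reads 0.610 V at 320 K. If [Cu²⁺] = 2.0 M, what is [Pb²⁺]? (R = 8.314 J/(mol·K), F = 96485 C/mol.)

From the Nernst equation, ln Q = nF(E° − E)/RT = 2×96485×(0.47 − 0.610)/(8.314×320) = -10.154, so Q = 3.89 × 10^-5.
With Q = [Pb²⁺]/[Cu²⁺] and the known concentrations, [Pb²⁺] in the numerator gives [Pb²⁺] = 7.8 × 10^-5 M.

7.8 × 10^-5 M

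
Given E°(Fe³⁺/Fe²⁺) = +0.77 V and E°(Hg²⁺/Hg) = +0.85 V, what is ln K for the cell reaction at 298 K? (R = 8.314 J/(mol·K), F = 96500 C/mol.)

ln K = 6.2

E°_cell = +0.85 − (+0.77) = 0.08 V, with n = 2 electrons transferred.
At equilibrium E = 0, so the Nernst equation gives ln K = nFE°/RT = (2)(96500)(0.08)/((8.314)(298)) = 6.23.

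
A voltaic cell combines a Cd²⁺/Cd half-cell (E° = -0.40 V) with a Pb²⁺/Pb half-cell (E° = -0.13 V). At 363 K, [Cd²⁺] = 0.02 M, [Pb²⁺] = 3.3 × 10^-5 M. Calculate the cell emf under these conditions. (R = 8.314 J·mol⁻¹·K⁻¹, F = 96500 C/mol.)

0.170 V

The Pb²⁺/Pb couple has the higher reduction potential and acts as the cathode, so E°_cell = -0.13 − (-0.40) = 0.27 V.
Balancing electrons gives n = 2; the reaction quotient is Q = [Cd²⁺]/[Pb²⁺] = 606.
E = E° − (RT/nF) ln Q = 0.27 − (8.314×363)/(2×96500) × (6.407) = 0.270 − 0.100 = 0.170 V.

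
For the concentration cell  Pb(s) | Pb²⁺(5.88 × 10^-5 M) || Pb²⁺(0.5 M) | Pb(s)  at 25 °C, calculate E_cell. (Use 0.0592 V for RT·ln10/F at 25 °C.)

0.12 V

Both half-cells are Pb²⁺/Pb, so E°_cell = 0. The concentrated side is the cathode; the cell reaction moves Pb²⁺ from high to low concentration with n = 2.
Q = [Pb²⁺]_dilute/[Pb²⁺]_conc = 5.88 × 10^-5/0.5 = 1.18 × 10^-4.
E = 0 − (0.0592/2) log Q = −(0.0592/2)(-3.930) = 0.1163 V.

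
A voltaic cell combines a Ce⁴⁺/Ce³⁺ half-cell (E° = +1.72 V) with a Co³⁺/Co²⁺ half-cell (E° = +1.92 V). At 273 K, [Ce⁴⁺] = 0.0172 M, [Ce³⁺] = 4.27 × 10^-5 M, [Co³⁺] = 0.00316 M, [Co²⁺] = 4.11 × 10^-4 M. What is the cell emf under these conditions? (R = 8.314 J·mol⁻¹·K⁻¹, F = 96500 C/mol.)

0.107 V

The Co³⁺/Co²⁺ couple has the higher reduction potential and acts as the cathode, so E°_cell = +1.92 − (+1.72) = 0.20 V.
Balancing electrons gives n = 1; the reaction quotient is Q = [Ce⁴⁺]·[Co²⁺]/([Ce³⁺]·[Co³⁺]) = 52.4.
E = E° − (RT/nF) ln Q = 0.20 − (8.314×273)/(1×96500) × (3.959) = 0.200 − 0.093 = 0.107 V.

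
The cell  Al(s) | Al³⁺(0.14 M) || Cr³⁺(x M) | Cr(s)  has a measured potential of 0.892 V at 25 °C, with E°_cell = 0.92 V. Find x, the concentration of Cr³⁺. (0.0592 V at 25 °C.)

From the Nernst equation, log Q = n(E° − E)/0.0592 = 3(0.92 − 0.892)/0.0592 = 1.419, so Q = 26.2.
With Q = [Al³⁺]/[Cr³⁺] and the known concentrations, [Cr³⁺] in the denominator gives [Cr³⁺] = 0.0053 M.

0.0053 M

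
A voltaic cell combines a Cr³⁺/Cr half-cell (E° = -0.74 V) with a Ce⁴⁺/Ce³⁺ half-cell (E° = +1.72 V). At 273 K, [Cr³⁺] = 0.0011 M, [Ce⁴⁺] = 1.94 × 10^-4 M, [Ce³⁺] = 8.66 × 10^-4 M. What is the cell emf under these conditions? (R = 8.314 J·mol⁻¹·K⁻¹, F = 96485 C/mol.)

The Ce⁴⁺/Ce³⁺ couple has the higher reduction potential and acts as the cathode, so E°_cell = +1.72 − (-0.74) = 2.46 V.
Balancing electrons gives n = 3; the reaction quotient is Q = [Cr³⁺]·[Ce³⁺]^3/[Ce⁴⁺]^3 = 0.0978.
E = E° − (RT/nF) ln Q = 2.46 − (8.314×273)/(3×96485) × (-2.324) = 2.460 + 0.018 = 2.478 V.

2.48 V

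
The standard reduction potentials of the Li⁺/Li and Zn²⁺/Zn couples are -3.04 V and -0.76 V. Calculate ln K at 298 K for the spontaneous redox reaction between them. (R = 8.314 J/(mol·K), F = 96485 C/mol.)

ln K = 177.6

E°_cell = -0.76 − (-3.04) = 2.28 V, with n = 2 electrons transferred.
At equilibrium E = 0, so the Nernst equation gives ln K = nFE°/RT = (2)(96485)(2.28)/((8.314)(298)) = 177.58.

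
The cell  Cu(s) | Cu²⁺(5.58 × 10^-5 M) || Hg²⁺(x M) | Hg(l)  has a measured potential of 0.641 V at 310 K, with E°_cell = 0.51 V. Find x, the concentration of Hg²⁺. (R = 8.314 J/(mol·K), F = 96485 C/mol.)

From the Nernst equation, ln Q = nF(E° − E)/RT = 2×96485×(0.51 − 0.641)/(8.314×310) = -9.808, so Q = 5.5 × 10^-5.
With Q = [Cu²⁺]/[Hg²⁺] and the known concentrations, [Hg²⁺] in the denominator gives [Hg²⁺] = 1.0 M.

1.0 M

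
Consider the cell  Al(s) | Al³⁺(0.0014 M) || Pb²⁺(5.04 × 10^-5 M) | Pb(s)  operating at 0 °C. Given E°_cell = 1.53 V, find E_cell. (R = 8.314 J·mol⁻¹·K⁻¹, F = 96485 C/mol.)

1.47 V

Balancing electrons gives n = 6; the reaction quotient is Q = [Al³⁺]^2/[Pb²⁺]^3 = 1.53 × 10^7.
E = E° − (RT/nF) ln Q = 1.53 − (8.314×273)/(6×96485) × (16.544) = 1.530 − 0.065 = 1.465 V.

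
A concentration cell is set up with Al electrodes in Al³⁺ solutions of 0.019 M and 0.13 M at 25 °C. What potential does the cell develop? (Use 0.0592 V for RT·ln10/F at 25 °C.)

Both half-cells are Al³⁺/Al, so E°_cell = 0. The concentrated side is the cathode; the cell reaction moves Al³⁺ from high to low concentration with n = 3.
Q = [Al³⁺]_dilute/[Al³⁺]_conc = 0.019/0.13 = 0.146.
E = 0 − (0.0592/3) log Q = −(0.0592/3)(-0.835) = 0.0165 V.

0.016 V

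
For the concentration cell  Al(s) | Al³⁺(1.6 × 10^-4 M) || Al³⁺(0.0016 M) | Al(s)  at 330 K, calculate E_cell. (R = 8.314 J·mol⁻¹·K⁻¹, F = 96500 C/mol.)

Both half-cells are Al³⁺/Al, so E°_cell = 0. The concentrated side is the cathode; the cell reaction moves Al³⁺ from high to low concentration with n = 3.
Q = [Al³⁺]_dilute/[Al³⁺]_conc = 1.6 × 10^-4/0.0016 = 0.100.
E = 0 − (RT/nF) ln Q = −((8.314×330)/(3×96500))(-2.303) = 0.0218 V.

0.022 V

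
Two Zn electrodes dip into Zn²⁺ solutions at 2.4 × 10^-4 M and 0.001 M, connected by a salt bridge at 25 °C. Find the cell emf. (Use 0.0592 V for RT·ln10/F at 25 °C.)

Both half-cells are Zn²⁺/Zn, so E°_cell = 0. The concentrated side is the cathode; the cell reaction moves Zn²⁺ from high to low concentration with n = 2.
Q = [Zn²⁺]_dilute/[Zn²⁺]_conc = 2.4 × 10^-4/0.001 = 0.240.
E = 0 − (0.0592/2) log Q = −(0.0592/2)(-0.620) = 0.0184 V.

0.018 V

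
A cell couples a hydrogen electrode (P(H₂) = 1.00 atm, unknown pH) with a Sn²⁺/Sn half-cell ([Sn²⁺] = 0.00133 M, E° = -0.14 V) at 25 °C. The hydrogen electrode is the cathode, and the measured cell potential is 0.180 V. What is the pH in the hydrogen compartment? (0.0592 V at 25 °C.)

pH = 0.76

E°_cell = 0.14 V and n = 2.
log Q = n(E° − E)/0.0592 = 2×(0.14 − 0.180)/0.0592 = -1.351.
With Q = [Sn²⁺]·P(H₂) / [H⁺]^2, solving for [H⁺] gives log[H⁺] = -0.762, so pH = 0.76.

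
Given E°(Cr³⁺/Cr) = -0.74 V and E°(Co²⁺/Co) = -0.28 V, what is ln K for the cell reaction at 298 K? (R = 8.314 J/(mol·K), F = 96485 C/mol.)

ln K = 107.5

E°_cell = -0.28 − (-0.74) = 0.46 V, with n = 6 electrons transferred.
At equilibrium E = 0, so the Nernst equation gives ln K = nFE°/RT = (6)(96485)(0.46)/((8.314)(298)) = 107.48.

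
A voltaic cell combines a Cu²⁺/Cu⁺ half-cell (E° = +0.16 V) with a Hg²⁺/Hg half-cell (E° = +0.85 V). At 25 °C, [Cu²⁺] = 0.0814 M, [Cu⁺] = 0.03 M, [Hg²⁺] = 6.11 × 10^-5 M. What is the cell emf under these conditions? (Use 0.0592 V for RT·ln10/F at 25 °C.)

The Hg²⁺/Hg couple has the higher reduction potential and acts as the cathode, so E°_cell = +0.85 − (+0.16) = 0.69 V.
Balancing electrons gives n = 2; the reaction quotient is Q = [Cu²⁺]^2/([Cu⁺]^2·[Hg²⁺]) = 1.2 × 10^5.
At 25 °C, E = E° − (0.0592/n) log Q = 0.69 − (0.0592/2)(5.081) = 0.690 − 0.150 = 0.540 V.

0.540 V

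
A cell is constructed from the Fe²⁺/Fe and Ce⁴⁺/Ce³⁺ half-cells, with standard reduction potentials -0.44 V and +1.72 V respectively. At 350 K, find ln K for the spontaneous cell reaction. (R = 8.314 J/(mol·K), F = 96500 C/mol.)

E°_cell = +1.72 − (-0.44) = 2.16 V, with n = 2 electrons transferred.
At equilibrium E = 0, so the Nernst equation gives ln K = nFE°/RT = (2)(96500)(2.16)/((8.314)(350)) = 143.26.

ln K = 143.3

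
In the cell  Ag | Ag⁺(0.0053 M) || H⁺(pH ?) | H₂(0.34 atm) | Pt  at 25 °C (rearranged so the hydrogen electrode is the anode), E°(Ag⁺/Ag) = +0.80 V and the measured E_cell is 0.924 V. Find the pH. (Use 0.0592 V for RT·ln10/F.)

pH = 4.60

E°_cell = 0.80 V and n = 2.
log Q = n(E° − E)/0.0592 = 2×(0.80 − 0.924)/0.0592 = -4.189.
With Q = [H⁺]^2 / ([Ag⁺]^2·P(H₂)), solving for [H⁺] gives log[H⁺] = -4.605, so pH = 4.60.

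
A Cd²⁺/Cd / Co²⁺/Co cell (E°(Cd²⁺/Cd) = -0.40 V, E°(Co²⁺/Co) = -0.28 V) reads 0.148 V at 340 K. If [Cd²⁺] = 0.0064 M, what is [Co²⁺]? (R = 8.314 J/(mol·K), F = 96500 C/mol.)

From the Nernst equation, ln Q = nF(E° − E)/RT = 2×96500×(0.12 − 0.148)/(8.314×340) = -1.912, so Q = 0.148.
With Q = [Cd²⁺]/[Co²⁺] and the known concentrations, [Co²⁺] in the denominator gives [Co²⁺] = 0.043 M.

0.043 M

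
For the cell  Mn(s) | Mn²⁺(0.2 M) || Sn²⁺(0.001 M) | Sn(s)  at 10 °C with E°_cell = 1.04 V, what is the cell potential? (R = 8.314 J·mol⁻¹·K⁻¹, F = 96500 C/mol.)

0.975 V

Balancing electrons gives n = 2; the reaction quotient is Q = [Mn²⁺]/[Sn²⁺] = 200.
E = E° − (RT/nF) ln Q = 1.04 − (8.314×283)/(2×96500) × (5.298) = 1.040 − 0.065 = 0.975 V.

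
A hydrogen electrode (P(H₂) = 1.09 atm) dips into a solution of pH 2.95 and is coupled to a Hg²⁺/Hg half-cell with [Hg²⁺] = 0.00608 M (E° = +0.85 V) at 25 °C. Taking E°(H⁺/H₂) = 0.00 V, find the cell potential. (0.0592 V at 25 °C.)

0.96 V

The Hg²⁺/Hg couple is the cathode, so E°_cell = 0.85 V; n = 2.
[H⁺] = 10^(−2.95) = 0.0011 M, and Q = [H⁺]^2 / ([Hg²⁺]·P(H₂)) = 1.9 × 10^-4.
E = E° − (0.0592/2) log Q = 0.85 − (0.0592/2)(-3.721) = 0.960 V.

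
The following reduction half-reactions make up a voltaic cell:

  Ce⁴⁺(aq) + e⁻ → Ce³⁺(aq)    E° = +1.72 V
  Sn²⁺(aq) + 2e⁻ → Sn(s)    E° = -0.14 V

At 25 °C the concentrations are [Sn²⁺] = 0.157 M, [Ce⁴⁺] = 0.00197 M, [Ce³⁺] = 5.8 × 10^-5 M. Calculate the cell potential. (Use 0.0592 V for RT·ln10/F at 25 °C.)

1.97 V

The Ce⁴⁺/Ce³⁺ couple has the higher reduction potential and acts as the cathode, so E°_cell = +1.72 − (-0.14) = 1.86 V.
Balancing electrons gives n = 2; the reaction quotient is Q = [Sn²⁺]·[Ce³⁺]^2/[Ce⁴⁺]^2 = 1.36 × 10^-4.
At 25 °C, E = E° − (0.0592/n) log Q = 1.86 − (0.0592/2)(-3.866) = 1.860 + 0.114 = 1.974 V.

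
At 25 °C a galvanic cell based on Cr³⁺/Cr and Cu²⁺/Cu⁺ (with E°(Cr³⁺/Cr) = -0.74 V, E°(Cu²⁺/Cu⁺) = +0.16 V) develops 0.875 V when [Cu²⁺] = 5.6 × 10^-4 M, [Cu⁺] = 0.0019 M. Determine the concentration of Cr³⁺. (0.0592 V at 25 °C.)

From the Nernst equation, log Q = n(E° − E)/0.0592 = 3(0.90 − 0.875)/0.0592 = 1.267, so Q = 18.5.
With Q = [Cr³⁺]·[Cu⁺]^3/[Cu²⁺]^3 and the known concentrations, [Cr³⁺] in the numerator gives [Cr³⁺] = 0.47 M.

0.47 M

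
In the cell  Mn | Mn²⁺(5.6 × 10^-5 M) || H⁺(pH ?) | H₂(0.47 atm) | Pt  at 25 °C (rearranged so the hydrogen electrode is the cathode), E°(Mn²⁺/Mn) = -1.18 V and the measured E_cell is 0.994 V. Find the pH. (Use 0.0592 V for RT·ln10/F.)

pH = 5.43

E°_cell = 1.18 V and n = 2.
log Q = n(E° − E)/0.0592 = 2×(1.18 − 0.994)/0.0592 = 6.284.
With Q = [Mn²⁺]·P(H₂) / [H⁺]^2, solving for [H⁺] gives log[H⁺] = -5.432, so pH = 5.43.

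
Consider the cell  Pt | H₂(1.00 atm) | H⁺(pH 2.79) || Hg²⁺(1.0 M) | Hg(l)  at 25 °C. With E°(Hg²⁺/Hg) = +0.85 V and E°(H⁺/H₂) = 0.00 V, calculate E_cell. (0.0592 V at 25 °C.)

The Hg²⁺/Hg couple is the cathode, so E°_cell = 0.85 V; n = 2.
[H⁺] = 10^(−2.79) = 0.0016 M, and Q = [H⁺]^2 / ([Hg²⁺]·P(H₂)) = 2.63 × 10^-6.
E = E° − (0.0592/2) log Q = 0.85 − (0.0592/2)(-5.580) = 1.015 V.

1.02 V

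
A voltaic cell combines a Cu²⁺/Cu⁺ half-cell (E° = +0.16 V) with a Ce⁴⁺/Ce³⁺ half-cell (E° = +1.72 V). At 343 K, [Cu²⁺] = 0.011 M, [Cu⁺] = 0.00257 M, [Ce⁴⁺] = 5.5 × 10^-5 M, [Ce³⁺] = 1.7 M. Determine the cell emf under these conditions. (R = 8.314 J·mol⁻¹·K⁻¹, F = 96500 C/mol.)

The Ce⁴⁺/Ce³⁺ couple has the higher reduction potential and acts as the cathode, so E°_cell = +1.72 − (+0.16) = 1.56 V.
Balancing electrons gives n = 1; the reaction quotient is Q = [Cu²⁺]·[Ce³⁺]/([Cu⁺]·[Ce⁴⁺]) = 1.32 × 10^5.
E = E° − (RT/nF) ln Q = 1.56 − (8.314×343)/(1×96500) × (11.793) = 1.560 − 0.348 = 1.212 V.

1.21 V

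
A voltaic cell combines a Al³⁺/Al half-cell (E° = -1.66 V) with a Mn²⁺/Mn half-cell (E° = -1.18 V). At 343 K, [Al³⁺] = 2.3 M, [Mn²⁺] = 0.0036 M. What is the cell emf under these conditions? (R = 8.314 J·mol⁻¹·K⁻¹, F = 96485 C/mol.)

0.389 V

The Mn²⁺/Mn couple has the higher reduction potential and acts as the cathode, so E°_cell = -1.18 − (-1.66) = 0.48 V.
Balancing electrons gives n = 6; the reaction quotient is Q = [Al³⁺]^2/[Mn²⁺]^3 = 1.13 × 10^8.
E = E° − (RT/nF) ln Q = 0.48 − (8.314×343)/(6×96485) × (18.546) = 0.480 − 0.091 = 0.389 V.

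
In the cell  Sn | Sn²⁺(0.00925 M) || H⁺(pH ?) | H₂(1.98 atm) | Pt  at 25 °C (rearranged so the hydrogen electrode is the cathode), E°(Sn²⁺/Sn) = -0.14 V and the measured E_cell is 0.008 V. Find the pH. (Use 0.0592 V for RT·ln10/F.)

pH = 3.10

E°_cell = 0.14 V and n = 2.
log Q = n(E° − E)/0.0592 = 2×(0.14 − 0.008)/0.0592 = 4.459.
With Q = [Sn²⁺]·P(H₂) / [H⁺]^2, solving for [H⁺] gives log[H⁺] = -3.098, so pH = 3.10.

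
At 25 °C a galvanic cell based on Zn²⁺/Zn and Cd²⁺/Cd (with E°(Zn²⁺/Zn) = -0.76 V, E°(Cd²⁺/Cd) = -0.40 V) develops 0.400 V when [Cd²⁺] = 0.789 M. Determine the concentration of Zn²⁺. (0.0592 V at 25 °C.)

0.035 M

From the Nernst equation, log Q = n(E° − E)/0.0592 = 2(0.36 − 0.400)/0.0592 = -1.351, so Q = 0.0445.
With Q = [Zn²⁺]/[Cd²⁺] and the known concentrations, [Zn²⁺] in the numerator gives [Zn²⁺] = 0.035 M.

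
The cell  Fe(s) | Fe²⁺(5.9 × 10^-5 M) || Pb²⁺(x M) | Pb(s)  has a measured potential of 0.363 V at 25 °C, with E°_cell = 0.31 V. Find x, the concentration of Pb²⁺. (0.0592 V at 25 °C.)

0.0036 M

From the Nernst equation, log Q = n(E° − E)/0.0592 = 2(0.31 − 0.363)/0.0592 = -1.791, so Q = 0.0162.
With Q = [Fe²⁺]/[Pb²⁺] and the known concentrations, [Pb²⁺] in the denominator gives [Pb²⁺] = 0.0036 M.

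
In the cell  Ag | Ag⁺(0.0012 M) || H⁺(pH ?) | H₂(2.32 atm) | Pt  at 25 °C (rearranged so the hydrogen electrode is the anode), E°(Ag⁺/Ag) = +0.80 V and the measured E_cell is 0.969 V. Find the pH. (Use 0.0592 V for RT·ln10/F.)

E°_cell = 0.80 V and n = 2.
log Q = n(E° − E)/0.0592 = 2×(0.80 − 0.969)/0.0592 = -5.709.
With Q = [H⁺]^2 / ([Ag⁺]^2·P(H₂)), solving for [H⁺] gives log[H⁺] = -5.593, so pH = 5.59.

pH = 5.59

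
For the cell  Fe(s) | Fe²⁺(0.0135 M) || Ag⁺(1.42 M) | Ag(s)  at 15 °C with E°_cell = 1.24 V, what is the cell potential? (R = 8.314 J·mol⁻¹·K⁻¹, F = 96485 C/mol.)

Balancing electrons gives n = 2; the reaction quotient is Q = [Fe²⁺]/[Ag⁺]^2 = 0.00670.
E = E° − (RT/nF) ln Q = 1.24 − (8.314×288)/(2×96485) × (-5.006) = 1.240 + 0.062 = 1.302 V.

1.30 V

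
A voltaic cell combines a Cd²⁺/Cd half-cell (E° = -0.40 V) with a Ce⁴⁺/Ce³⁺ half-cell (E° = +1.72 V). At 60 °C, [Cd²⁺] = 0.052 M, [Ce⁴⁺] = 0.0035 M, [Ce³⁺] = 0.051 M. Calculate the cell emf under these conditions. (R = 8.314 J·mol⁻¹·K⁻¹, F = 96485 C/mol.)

2.09 V

The Ce⁴⁺/Ce³⁺ couple has the higher reduction potential and acts as the cathode, so E°_cell = +1.72 − (-0.40) = 2.12 V.
Balancing electrons gives n = 2; the reaction quotient is Q = [Cd²⁺]·[Ce³⁺]^2/[Ce⁴⁺]^2 = 11.0.
E = E° − (RT/nF) ln Q = 2.12 − (8.314×333)/(2×96485) × (2.402) = 2.120 − 0.034 = 2.086 V.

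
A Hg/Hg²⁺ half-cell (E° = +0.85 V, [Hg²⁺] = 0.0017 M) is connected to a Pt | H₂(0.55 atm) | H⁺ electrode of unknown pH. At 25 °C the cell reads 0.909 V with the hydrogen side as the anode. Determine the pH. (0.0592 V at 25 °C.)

pH = 2.51

E°_cell = 0.85 V and n = 2.
log Q = n(E° − E)/0.0592 = 2×(0.85 − 0.909)/0.0592 = -1.993.
With Q = [H⁺]^2 / ([Hg²⁺]·P(H₂)), solving for [H⁺] gives log[H⁺] = -2.511, so pH = 2.51.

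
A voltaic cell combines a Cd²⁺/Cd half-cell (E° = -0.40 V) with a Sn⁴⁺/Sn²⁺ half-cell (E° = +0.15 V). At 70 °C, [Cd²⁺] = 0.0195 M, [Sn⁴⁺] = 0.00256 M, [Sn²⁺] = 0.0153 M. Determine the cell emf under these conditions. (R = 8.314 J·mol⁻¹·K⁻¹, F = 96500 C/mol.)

0.582 V

The Sn⁴⁺/Sn²⁺ couple has the higher reduction potential and acts as the cathode, so E°_cell = +0.15 − (-0.40) = 0.55 V.
Balancing electrons gives n = 2; the reaction quotient is Q = [Cd²⁺]·[Sn²⁺]/[Sn⁴⁺] = 0.117.
E = E° − (RT/nF) ln Q = 0.55 − (8.314×343)/(2×96500) × (-2.149) = 0.550 + 0.032 = 0.582 V.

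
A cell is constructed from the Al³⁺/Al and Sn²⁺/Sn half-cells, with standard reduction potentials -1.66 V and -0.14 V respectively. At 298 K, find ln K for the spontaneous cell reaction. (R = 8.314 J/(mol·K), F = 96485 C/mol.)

E°_cell = -0.14 − (-1.66) = 1.52 V, with n = 6 electrons transferred.
At equilibrium E = 0, so the Nernst equation gives ln K = nFE°/RT = (6)(96485)(1.52)/((8.314)(298)) = 355.16.

ln K = 355.2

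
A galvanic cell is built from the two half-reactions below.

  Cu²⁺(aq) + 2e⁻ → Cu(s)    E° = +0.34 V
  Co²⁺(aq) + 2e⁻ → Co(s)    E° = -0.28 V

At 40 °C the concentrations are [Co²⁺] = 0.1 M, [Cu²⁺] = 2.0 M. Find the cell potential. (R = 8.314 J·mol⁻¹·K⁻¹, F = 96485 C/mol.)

0.660 V

The Cu²⁺/Cu couple has the higher reduction potential and acts as the cathode, so E°_cell = +0.34 − (-0.28) = 0.62 V.
Balancing electrons gives n = 2; the reaction quotient is Q = [Co²⁺]/[Cu²⁺] = 0.0500.
E = E° − (RT/nF) ln Q = 0.62 − (8.314×313)/(2×96485) × (-2.996) = 0.620 + 0.040 = 0.660 V.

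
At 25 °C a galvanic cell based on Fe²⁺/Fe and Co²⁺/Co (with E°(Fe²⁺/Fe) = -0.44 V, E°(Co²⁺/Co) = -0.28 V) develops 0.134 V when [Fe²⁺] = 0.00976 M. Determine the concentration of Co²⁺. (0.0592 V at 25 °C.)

From the Nernst equation, log Q = n(E° − E)/0.0592 = 2(0.16 − 0.134)/0.0592 = 0.878, so Q = 7.56.
With Q = [Fe²⁺]/[Co²⁺] and the known concentrations, [Co²⁺] in the denominator gives [Co²⁺] = 0.0013 M.

0.0013 M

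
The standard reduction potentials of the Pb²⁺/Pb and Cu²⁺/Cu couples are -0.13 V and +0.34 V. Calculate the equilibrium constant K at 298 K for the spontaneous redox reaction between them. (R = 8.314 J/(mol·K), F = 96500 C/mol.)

E°_cell = +0.34 − (-0.13) = 0.47 V, with n = 2 electrons transferred.
At equilibrium E = 0, so the Nernst equation gives ln K = nFE°/RT = (2)(96500)(0.47)/((8.314)(298)) = 36.61.
K = e^36.61 = 8 × 10^15.

8 × 10^15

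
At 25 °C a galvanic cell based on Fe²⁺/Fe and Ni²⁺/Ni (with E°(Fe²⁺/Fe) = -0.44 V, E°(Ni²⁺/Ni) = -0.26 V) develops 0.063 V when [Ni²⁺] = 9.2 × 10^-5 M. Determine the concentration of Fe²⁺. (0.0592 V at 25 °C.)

0.83 M

From the Nernst equation, log Q = n(E° − E)/0.0592 = 2(0.18 − 0.063)/0.0592 = 3.953, so Q = 8970.
With Q = [Fe²⁺]/[Ni²⁺] and the known concentrations, [Fe²⁺] in the numerator gives [Fe²⁺] = 0.83 M.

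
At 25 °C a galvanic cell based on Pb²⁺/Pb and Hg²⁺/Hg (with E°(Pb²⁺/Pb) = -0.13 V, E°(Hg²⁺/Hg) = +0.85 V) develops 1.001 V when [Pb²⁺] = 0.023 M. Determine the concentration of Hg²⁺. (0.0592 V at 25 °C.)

From the Nernst equation, log Q = n(E° − E)/0.0592 = 2(0.98 − 1.001)/0.0592 = -0.709, so Q = 0.195.
With Q = [Pb²⁺]/[Hg²⁺] and the known concentrations, [Hg²⁺] in the denominator gives [Hg²⁺] = 0.12 M.

0.12 M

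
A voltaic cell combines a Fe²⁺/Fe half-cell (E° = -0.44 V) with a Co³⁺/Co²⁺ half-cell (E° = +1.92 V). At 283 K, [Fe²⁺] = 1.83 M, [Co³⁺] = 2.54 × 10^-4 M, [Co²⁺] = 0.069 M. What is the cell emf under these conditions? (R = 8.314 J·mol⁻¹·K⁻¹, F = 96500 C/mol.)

The Co³⁺/Co²⁺ couple has the higher reduction potential and acts as the cathode, so E°_cell = +1.92 − (-0.44) = 2.36 V.
Balancing electrons gives n = 2; the reaction quotient is Q = [Fe²⁺]·[Co²⁺]^2/[Co³⁺]^2 = 1.35 × 10^5.
E = E° − (RT/nF) ln Q = 2.36 − (8.314×283)/(2×96500) × (11.813) = 2.360 − 0.144 = 2.216 V.

2.22 V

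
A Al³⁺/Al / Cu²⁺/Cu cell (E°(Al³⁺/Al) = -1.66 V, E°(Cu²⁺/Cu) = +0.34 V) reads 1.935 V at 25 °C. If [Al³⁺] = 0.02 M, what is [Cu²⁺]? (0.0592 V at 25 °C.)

4.7 × 10^-4 M

From the Nernst equation, log Q = n(E° − E)/0.0592 = 6(2.00 − 1.935)/0.0592 = 6.588, so Q = 3.87 × 10^6.
With Q = [Al³⁺]^2/[Cu²⁺]^3 and the known concentrations, [Cu²⁺]^3 in the denominator gives [Cu²⁺] = 4.7 × 10^-4 M.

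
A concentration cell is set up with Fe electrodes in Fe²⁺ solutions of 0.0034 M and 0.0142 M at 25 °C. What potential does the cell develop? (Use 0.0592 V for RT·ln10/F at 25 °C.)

0.018 V

Both half-cells are Fe²⁺/Fe, so E°_cell = 0. The concentrated side is the cathode; the cell reaction moves Fe²⁺ from high to low concentration with n = 2.
Q = [Fe²⁺]_dilute/[Fe²⁺]_conc = 0.0034/0.0142 = 0.239.
E = 0 − (0.0592/2) log Q = −(0.0592/2)(-0.621) = 0.0184 V.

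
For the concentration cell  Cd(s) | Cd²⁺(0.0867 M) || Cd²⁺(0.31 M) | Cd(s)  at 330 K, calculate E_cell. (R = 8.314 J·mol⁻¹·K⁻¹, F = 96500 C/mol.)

0.018 V

Both half-cells are Cd²⁺/Cd, so E°_cell = 0. The concentrated side is the cathode; the cell reaction moves Cd²⁺ from high to low concentration with n = 2.
Q = [Cd²⁺]_dilute/[Cd²⁺]_conc = 0.0867/0.31 = 0.280.
E = 0 − (RT/nF) ln Q = −((8.314×330)/(2×96500))(-1.274) = 0.0181 V.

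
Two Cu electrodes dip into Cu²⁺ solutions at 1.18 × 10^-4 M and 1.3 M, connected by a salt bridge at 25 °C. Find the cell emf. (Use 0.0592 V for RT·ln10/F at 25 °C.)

Both half-cells are Cu²⁺/Cu, so E°_cell = 0. The concentrated side is the cathode; the cell reaction moves Cu²⁺ from high to low concentration with n = 2.
Q = [Cu²⁺]_dilute/[Cu²⁺]_conc = 1.18 × 10^-4/1.3 = 9.08 × 10^-5.
E = 0 − (0.0592/2) log Q = −(0.0592/2)(-4.042) = 0.1196 V.

0.12 V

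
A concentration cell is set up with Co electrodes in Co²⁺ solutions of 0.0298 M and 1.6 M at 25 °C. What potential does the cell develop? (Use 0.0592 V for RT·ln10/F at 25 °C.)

Both half-cells are Co²⁺/Co, so E°_cell = 0. The concentrated side is the cathode; the cell reaction moves Co²⁺ from high to low concentration with n = 2.
Q = [Co²⁺]_dilute/[Co²⁺]_conc = 0.0298/1.6 = 0.0186.
E = 0 − (0.0592/2) log Q = −(0.0592/2)(-1.730) = 0.0512 V.

0.051 V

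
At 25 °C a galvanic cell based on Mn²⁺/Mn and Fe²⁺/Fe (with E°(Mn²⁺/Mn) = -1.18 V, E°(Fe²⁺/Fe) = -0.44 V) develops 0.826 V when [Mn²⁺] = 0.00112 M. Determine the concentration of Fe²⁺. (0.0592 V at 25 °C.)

0.9 M

From the Nernst equation, log Q = n(E° − E)/0.0592 = 2(0.74 − 0.826)/0.0592 = -2.905, so Q = 0.00124.
With Q = [Mn²⁺]/[Fe²⁺] and the known concentrations, [Fe²⁺] in the denominator gives [Fe²⁺] = 0.9 M.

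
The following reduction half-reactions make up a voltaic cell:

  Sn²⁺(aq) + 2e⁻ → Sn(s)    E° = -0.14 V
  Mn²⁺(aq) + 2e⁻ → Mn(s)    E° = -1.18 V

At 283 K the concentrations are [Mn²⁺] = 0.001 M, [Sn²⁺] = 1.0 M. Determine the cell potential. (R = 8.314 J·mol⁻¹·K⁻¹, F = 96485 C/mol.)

The Sn²⁺/Sn couple has the higher reduction potential and acts as the cathode, so E°_cell = -0.14 − (-1.18) = 1.04 V.
Balancing electrons gives n = 2; the reaction quotient is Q = [Mn²⁺]/[Sn²⁺] = 0.00100.
E = E° − (RT/nF) ln Q = 1.04 − (8.314×283)/(2×96485) × (-6.908) = 1.040 + 0.084 = 1.124 V.

1.12 V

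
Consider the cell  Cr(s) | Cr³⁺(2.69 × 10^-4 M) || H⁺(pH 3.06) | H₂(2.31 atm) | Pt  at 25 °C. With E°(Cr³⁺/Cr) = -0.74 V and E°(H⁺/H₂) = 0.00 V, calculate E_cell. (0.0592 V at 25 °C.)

The hydrogen couple is the cathode, so E°_cell = 0.74 V; n = 6.
[H⁺] = 10^(−3.06) = 8.7 × 10^-4 M, and Q = [Cr³⁺]^2·P(H₂)^3 / [H⁺]^6 = 2.04 × 10^12.
E = E° − (0.0592/6) log Q = 0.74 − (0.0592/6)(12.310) = 0.619 V.

0.62 V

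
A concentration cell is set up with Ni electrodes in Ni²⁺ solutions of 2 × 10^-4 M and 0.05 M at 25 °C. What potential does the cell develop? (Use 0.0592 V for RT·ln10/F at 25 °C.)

Both half-cells are Ni²⁺/Ni, so E°_cell = 0. The concentrated side is the cathode; the cell reaction moves Ni²⁺ from high to low concentration with n = 2.
Q = [Ni²⁺]_dilute/[Ni²⁺]_conc = 2 × 10^-4/0.05 = 0.00400.
E = 0 − (0.0592/2) log Q = −(0.0592/2)(-2.398) = 0.0710 V.

0.071 V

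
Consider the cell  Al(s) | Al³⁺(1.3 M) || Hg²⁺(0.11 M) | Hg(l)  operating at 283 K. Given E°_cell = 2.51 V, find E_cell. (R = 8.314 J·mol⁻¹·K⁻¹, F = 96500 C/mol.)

Balancing electrons gives n = 6; the reaction quotient is Q = [Al³⁺]^2/[Hg²⁺]^3 = 1270.
E = E° − (RT/nF) ln Q = 2.51 − (8.314×283)/(6×96500) × (7.147) = 2.510 − 0.029 = 2.481 V.

2.48 V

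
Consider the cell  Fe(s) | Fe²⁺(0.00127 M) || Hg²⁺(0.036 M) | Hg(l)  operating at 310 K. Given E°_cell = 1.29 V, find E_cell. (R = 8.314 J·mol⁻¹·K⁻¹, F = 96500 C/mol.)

Balancing electrons gives n = 2; the reaction quotient is Q = [Fe²⁺]/[Hg²⁺] = 0.0353.
E = E° − (RT/nF) ln Q = 1.29 − (8.314×310)/(2×96500) × (-3.345) = 1.290 + 0.045 = 1.335 V.

1.33 V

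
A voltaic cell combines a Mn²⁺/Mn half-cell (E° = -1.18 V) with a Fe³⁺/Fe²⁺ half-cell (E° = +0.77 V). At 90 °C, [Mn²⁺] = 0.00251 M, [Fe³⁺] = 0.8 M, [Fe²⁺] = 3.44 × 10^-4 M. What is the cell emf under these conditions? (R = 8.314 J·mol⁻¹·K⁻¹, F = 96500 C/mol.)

2.29 V

The Fe³⁺/Fe²⁺ couple has the higher reduction potential and acts as the cathode, so E°_cell = +0.77 − (-1.18) = 1.95 V.
Balancing electrons gives n = 2; the reaction quotient is Q = [Mn²⁺]·[Fe²⁺]^2/[Fe³⁺]^2 = 4.64 × 10^-10.
E = E° − (RT/nF) ln Q = 1.95 − (8.314×363)/(2×96500) × (-21.491) = 1.950 + 0.336 = 2.286 V.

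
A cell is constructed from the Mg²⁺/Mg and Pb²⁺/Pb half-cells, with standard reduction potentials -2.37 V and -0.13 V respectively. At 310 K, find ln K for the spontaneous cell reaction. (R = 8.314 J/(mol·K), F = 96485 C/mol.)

E°_cell = -0.13 − (-2.37) = 2.24 V, with n = 2 electrons transferred.
At equilibrium E = 0, so the Nernst equation gives ln K = nFE°/RT = (2)(96485)(2.24)/((8.314)(310)) = 167.71.

ln K = 167.7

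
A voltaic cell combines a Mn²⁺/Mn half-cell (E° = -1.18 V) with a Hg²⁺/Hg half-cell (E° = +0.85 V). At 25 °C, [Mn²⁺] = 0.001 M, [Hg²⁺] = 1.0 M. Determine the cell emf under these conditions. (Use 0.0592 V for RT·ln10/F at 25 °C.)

2.12 V

The Hg²⁺/Hg couple has the higher reduction potential and acts as the cathode, so E°_cell = +0.85 − (-1.18) = 2.03 V.
Balancing electrons gives n = 2; the reaction quotient is Q = [Mn²⁺]/[Hg²⁺] = 0.00100.
At 25 °C, E = E° − (0.0592/n) log Q = 2.03 − (0.0592/2)(-3.000) = 2.030 + 0.089 = 2.119 V.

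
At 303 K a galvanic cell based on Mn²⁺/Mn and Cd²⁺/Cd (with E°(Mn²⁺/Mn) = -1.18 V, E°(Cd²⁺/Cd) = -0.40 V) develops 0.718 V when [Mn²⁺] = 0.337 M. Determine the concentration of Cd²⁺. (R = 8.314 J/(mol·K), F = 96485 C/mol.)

From the Nernst equation, ln Q = nF(E° − E)/RT = 2×96485×(0.78 − 0.718)/(8.314×303) = 4.749, so Q = 116.
With Q = [Mn²⁺]/[Cd²⁺] and the known concentrations, [Cd²⁺] in the denominator gives [Cd²⁺] = 0.0029 M.

0.0029 M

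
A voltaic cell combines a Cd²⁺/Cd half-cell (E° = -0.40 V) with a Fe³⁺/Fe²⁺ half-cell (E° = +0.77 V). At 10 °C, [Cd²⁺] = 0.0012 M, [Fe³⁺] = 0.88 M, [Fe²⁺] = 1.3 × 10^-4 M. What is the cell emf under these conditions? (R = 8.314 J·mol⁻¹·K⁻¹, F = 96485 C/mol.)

The Fe³⁺/Fe²⁺ couple has the higher reduction potential and acts as the cathode, so E°_cell = +0.77 − (-0.40) = 1.17 V.
Balancing electrons gives n = 2; the reaction quotient is Q = [Cd²⁺]·[Fe²⁺]^2/[Fe³⁺]^2 = 2.62 × 10^-11.
E = E° − (RT/nF) ln Q = 1.17 − (8.314×283)/(2×96485) × (-24.366) = 1.170 + 0.297 = 1.467 V.

1.47 V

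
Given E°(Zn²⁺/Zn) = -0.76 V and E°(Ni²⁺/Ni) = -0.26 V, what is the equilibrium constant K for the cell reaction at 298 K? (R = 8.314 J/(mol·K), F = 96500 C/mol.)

8.2 × 10^16

E°_cell = -0.26 − (-0.76) = 0.50 V, with n = 2 electrons transferred.
At equilibrium E = 0, so the Nernst equation gives ln K = nFE°/RT = (2)(96500)(0.50)/((8.314)(298)) = 38.95.
K = e^38.95 = 8.2 × 10^16.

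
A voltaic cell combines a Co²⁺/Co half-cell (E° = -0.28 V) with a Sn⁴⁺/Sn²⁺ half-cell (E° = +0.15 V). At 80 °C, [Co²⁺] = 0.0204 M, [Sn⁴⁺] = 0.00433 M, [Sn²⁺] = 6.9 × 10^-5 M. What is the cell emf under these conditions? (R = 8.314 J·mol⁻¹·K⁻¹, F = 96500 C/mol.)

0.552 V

The Sn⁴⁺/Sn²⁺ couple has the higher reduction potential and acts as the cathode, so E°_cell = +0.15 − (-0.28) = 0.43 V.
Balancing electrons gives n = 2; the reaction quotient is Q = [Co²⁺]·[Sn²⁺]/[Sn⁴⁺] = 3.25 × 10^-4.
E = E° − (RT/nF) ln Q = 0.43 − (8.314×353)/(2×96500) × (-8.031) = 0.430 + 0.122 = 0.552 V.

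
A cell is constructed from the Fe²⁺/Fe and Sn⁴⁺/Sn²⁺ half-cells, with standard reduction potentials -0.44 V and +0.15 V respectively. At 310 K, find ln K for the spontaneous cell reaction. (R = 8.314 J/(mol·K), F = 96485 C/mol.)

ln K = 44.2

E°_cell = +0.15 − (-0.44) = 0.59 V, with n = 2 electrons transferred.
At equilibrium E = 0, so the Nernst equation gives ln K = nFE°/RT = (2)(96485)(0.59)/((8.314)(310)) = 44.17.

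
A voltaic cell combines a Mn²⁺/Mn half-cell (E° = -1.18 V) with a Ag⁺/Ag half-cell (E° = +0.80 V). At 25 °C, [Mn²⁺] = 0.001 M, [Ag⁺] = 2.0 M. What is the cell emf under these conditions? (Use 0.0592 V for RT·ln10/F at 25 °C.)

2.09 V

The Ag⁺/Ag couple has the higher reduction potential and acts as the cathode, so E°_cell = +0.80 − (-1.18) = 1.98 V.
Balancing electrons gives n = 2; the reaction quotient is Q = [Mn²⁺]/[Ag⁺]^2 = 2.5 × 10^-4.
At 25 °C, E = E° − (0.0592/n) log Q = 1.98 − (0.0592/2)(-3.602) = 1.980 + 0.107 = 2.087 V.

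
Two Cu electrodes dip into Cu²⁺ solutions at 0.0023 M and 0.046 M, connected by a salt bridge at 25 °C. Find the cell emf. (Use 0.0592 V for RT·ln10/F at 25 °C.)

0.039 V

Both half-cells are Cu²⁺/Cu, so E°_cell = 0. The concentrated side is the cathode; the cell reaction moves Cu²⁺ from high to low concentration with n = 2.
Q = [Cu²⁺]_dilute/[Cu²⁺]_conc = 0.0023/0.046 = 0.0500.
E = 0 − (0.0592/2) log Q = −(0.0592/2)(-1.301) = 0.0385 V.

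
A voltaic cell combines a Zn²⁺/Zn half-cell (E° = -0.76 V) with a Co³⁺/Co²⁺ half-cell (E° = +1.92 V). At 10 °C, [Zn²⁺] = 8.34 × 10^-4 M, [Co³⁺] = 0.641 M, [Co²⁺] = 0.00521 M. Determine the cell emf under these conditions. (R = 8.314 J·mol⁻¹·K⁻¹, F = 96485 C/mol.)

The Co³⁺/Co²⁺ couple has the higher reduction potential and acts as the cathode, so E°_cell = +1.92 − (-0.76) = 2.68 V.
Balancing electrons gives n = 2; the reaction quotient is Q = [Zn²⁺]·[Co²⁺]^2/[Co³⁺]^2 = 5.51 × 10^-8.
E = E° − (RT/nF) ln Q = 2.68 − (8.314×283)/(2×96485) × (-16.714) = 2.680 + 0.204 = 2.884 V.

2.88 V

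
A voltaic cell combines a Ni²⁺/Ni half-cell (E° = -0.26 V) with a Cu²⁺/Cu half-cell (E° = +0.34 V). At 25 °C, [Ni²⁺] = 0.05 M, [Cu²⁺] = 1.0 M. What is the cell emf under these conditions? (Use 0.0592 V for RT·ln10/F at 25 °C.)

0.639 V

The Cu²⁺/Cu couple has the higher reduction potential and acts as the cathode, so E°_cell = +0.34 − (-0.26) = 0.60 V.
Balancing electrons gives n = 2; the reaction quotient is Q = [Ni²⁺]/[Cu²⁺] = 0.0500.
At 25 °C, E = E° − (0.0592/n) log Q = 0.60 − (0.0592/2)(-1.301) = 0.600 + 0.039 = 0.639 V.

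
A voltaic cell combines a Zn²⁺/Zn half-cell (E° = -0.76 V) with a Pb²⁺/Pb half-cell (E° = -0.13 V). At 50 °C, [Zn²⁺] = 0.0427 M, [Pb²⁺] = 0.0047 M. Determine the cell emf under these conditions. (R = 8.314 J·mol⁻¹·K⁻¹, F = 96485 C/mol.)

0.599 V

The Pb²⁺/Pb couple has the higher reduction potential and acts as the cathode, so E°_cell = -0.13 − (-0.76) = 0.63 V.
Balancing electrons gives n = 2; the reaction quotient is Q = [Zn²⁺]/[Pb²⁺] = 9.09.
E = E° − (RT/nF) ln Q = 0.63 − (8.314×323)/(2×96485) × (2.207) = 0.630 − 0.031 = 0.599 V.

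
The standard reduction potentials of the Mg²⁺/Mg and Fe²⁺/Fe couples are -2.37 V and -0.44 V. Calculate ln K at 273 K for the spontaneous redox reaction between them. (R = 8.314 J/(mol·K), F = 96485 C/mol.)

E°_cell = -0.44 − (-2.37) = 1.93 V, with n = 2 electrons transferred.
At equilibrium E = 0, so the Nernst equation gives ln K = nFE°/RT = (2)(96485)(1.93)/((8.314)(273)) = 164.09.

ln K = 164.1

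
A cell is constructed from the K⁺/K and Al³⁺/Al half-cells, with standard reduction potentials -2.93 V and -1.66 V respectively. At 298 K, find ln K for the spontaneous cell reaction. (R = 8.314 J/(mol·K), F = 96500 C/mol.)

ln K = 148.4

E°_cell = -1.66 − (-2.93) = 1.27 V, with n = 3 electrons transferred.
At equilibrium E = 0, so the Nernst equation gives ln K = nFE°/RT = (3)(96500)(1.27)/((8.314)(298)) = 148.40.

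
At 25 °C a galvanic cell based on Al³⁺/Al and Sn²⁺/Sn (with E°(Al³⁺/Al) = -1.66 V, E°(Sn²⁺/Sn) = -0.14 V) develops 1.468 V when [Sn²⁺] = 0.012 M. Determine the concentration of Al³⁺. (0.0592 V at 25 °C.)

From the Nernst equation, log Q = n(E° − E)/0.0592 = 6(1.52 − 1.468)/0.0592 = 5.270, so Q = 1.86 × 10^5.
With Q = [Al³⁺]^2/[Sn²⁺]^3 and the known concentrations, [Al³⁺]^2 in the numerator gives [Al³⁺] = 0.57 M.

0.57 M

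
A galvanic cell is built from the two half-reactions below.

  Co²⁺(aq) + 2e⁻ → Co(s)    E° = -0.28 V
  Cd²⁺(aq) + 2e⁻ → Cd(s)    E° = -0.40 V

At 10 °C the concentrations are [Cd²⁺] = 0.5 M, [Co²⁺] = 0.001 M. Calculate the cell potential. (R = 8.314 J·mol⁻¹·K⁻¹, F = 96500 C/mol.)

0.044 V

The Co²⁺/Co couple has the higher reduction potential and acts as the cathode, so E°_cell = -0.28 − (-0.40) = 0.12 V.
Balancing electrons gives n = 2; the reaction quotient is Q = [Cd²⁺]/[Co²⁺] = 500.
E = E° − (RT/nF) ln Q = 0.12 − (8.314×283)/(2×96500) × (6.215) = 0.120 − 0.076 = 0.044 V.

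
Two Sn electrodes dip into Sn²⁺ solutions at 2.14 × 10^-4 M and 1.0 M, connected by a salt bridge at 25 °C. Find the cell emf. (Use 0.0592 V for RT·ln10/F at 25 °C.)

0.11 V

Both half-cells are Sn²⁺/Sn, so E°_cell = 0. The concentrated side is the cathode; the cell reaction moves Sn²⁺ from high to low concentration with n = 2.
Q = [Sn²⁺]_dilute/[Sn²⁺]_conc = 2.14 × 10^-4/1.0 = 2.14 × 10^-4.
E = 0 − (0.0592/2) log Q = −(0.0592/2)(-3.670) = 0.1086 V.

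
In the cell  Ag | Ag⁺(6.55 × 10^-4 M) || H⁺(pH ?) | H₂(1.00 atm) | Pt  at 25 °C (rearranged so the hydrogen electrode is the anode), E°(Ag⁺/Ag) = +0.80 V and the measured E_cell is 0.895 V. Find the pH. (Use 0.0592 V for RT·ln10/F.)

pH = 4.79

E°_cell = 0.80 V and n = 2.
log Q = n(E° − E)/0.0592 = 2×(0.80 − 0.895)/0.0592 = -3.209.
With Q = [H⁺]^2 / ([Ag⁺]^2·P(H₂)), solving for [H⁺] gives log[H⁺] = -4.788, so pH = 4.79.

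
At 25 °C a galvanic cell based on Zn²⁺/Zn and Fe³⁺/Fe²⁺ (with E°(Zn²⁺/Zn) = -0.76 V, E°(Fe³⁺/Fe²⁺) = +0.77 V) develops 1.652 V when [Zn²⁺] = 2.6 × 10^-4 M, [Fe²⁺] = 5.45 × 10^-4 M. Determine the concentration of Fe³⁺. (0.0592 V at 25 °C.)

0.001 M

From the Nernst equation, log Q = n(E° − E)/0.0592 = 2(1.53 − 1.652)/0.0592 = -4.122, so Q = 7.56 × 10^-5.
With Q = [Zn²⁺]·[Fe²⁺]^2/[Fe³⁺]^2 and the known concentrations, [Fe³⁺]^2 in the denominator gives [Fe³⁺] = 0.001 M.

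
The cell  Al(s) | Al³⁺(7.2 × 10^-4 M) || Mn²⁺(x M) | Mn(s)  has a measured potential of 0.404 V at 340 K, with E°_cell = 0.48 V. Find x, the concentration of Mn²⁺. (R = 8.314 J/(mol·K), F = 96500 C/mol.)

From the Nernst equation, ln Q = nF(E° − E)/RT = 6×96500×(0.48 − 0.404)/(8.314×340) = 15.567, so Q = 5.76 × 10^6.
With Q = [Al³⁺]^2/[Mn²⁺]^3 and the known concentrations, [Mn²⁺]^3 in the denominator gives [Mn²⁺] = 4.5 × 10^-5 M.

4.5 × 10^-5 M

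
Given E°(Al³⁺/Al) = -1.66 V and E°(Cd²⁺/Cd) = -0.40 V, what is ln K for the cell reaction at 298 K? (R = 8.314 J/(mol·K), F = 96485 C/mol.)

ln K = 294.4

E°_cell = -0.40 − (-1.66) = 1.26 V, with n = 6 electrons transferred.
At equilibrium E = 0, so the Nernst equation gives ln K = nFE°/RT = (6)(96485)(1.26)/((8.314)(298)) = 294.41.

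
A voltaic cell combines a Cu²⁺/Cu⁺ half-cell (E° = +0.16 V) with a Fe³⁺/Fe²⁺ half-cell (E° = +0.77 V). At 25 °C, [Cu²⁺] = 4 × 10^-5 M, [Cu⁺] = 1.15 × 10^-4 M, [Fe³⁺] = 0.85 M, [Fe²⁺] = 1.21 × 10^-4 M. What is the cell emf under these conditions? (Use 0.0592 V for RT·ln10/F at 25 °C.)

The Fe³⁺/Fe²⁺ couple has the higher reduction potential and acts as the cathode, so E°_cell = +0.77 − (+0.16) = 0.61 V.
Balancing electrons gives n = 1; the reaction quotient is Q = [Cu²⁺]·[Fe²⁺]/([Cu⁺]·[Fe³⁺]) = 4.95 × 10^-5.
At 25 °C, E = E° − (0.0592/n) log Q = 0.61 − (0.0592/1)(-4.305) = 0.610 + 0.255 = 0.865 V.

0.865 V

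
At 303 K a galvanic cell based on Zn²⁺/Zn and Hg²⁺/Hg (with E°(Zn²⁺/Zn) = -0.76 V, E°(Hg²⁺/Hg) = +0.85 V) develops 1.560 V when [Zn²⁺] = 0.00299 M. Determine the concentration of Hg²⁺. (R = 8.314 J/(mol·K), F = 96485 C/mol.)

6.5 × 10^-5 M

From the Nernst equation, ln Q = nF(E° − E)/RT = 2×96485×(1.61 − 1.560)/(8.314×303) = 3.830, so Q = 46.1.
With Q = [Zn²⁺]/[Hg²⁺] and the known concentrations, [Hg²⁺] in the denominator gives [Hg²⁺] = 6.5 × 10^-5 M.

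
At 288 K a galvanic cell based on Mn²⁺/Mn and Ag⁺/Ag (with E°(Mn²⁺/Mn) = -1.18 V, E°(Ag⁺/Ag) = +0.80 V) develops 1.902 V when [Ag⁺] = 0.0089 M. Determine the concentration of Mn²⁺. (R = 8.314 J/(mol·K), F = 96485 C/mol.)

0.043 M

From the Nernst equation, ln Q = nF(E° − E)/RT = 2×96485×(1.98 − 1.902)/(8.314×288) = 6.286, so Q = 537.
With Q = [Mn²⁺]/[Ag⁺]^2 and the known concentrations, [Mn²⁺] in the numerator gives [Mn²⁺] = 0.043 M.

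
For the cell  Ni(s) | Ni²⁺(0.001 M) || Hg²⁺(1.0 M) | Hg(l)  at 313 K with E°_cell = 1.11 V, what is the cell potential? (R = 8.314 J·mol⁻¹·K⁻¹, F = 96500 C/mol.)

Balancing electrons gives n = 2; the reaction quotient is Q = [Ni²⁺]/[Hg²⁺] = 0.00100.
E = E° − (RT/nF) ln Q = 1.11 − (8.314×313)/(2×96500) × (-6.908) = 1.110 + 0.093 = 1.203 V.

1.20 V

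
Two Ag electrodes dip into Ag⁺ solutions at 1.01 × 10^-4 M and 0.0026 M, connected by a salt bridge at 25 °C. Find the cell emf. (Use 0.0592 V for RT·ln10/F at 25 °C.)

0.084 V

Both half-cells are Ag⁺/Ag, so E°_cell = 0. The concentrated side is the cathode; the cell reaction moves Ag⁺ from high to low concentration with n = 1.
Q = [Ag⁺]_dilute/[Ag⁺]_conc = 1.01 × 10^-4/0.0026 = 0.0388.
E = 0 − (0.0592/1) log Q = −(0.0592/1)(-1.411) = 0.0835 V.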